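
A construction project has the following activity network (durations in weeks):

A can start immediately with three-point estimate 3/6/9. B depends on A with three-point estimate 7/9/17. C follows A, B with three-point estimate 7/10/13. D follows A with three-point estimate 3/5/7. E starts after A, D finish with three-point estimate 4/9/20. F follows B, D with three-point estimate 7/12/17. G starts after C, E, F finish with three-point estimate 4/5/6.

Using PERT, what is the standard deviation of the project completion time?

te_A = (3 + 4·6 + 9)/6 = 36/6 = 6; σ²_A = ((9−3)/6)² = 1.000
te_B = (7 + 4·9 + 17)/6 = 60/6 = 10; σ²_B = ((17−7)/6)² = 2.778
te_C = (7 + 4·10 + 13)/6 = 60/6 = 10; σ²_C = ((13−7)/6)² = 1.000
te_D = (3 + 4·5 + 7)/6 = 30/6 = 5; σ²_D = ((7−3)/6)² = 0.444
te_E = (4 + 4·9 + 20)/6 = 60/6 = 10; σ²_E = ((20−4)/6)² = 7.111
te_F = (7 + 4·12 + 17)/6 = 72/6 = 12; σ²_F = ((17−7)/6)² = 2.778
te_G = (4 + 4·5 + 6)/6 = 30/6 = 5; σ²_G = ((6−4)/6)² = 0.111

Forward pass:
ES_A = 0; EF_A = 6
ES_B = 6; EF_B = 6+10 = 16
ES_C = max(EF_A=6, EF_B=16) = 16; EF_C = 16+10 = 26
ES_D = 6; EF_D = 6+5 = 11
ES_E = max(EF_A=6, EF_D=11) = 11; EF_E = 11+10 = 21
ES_F = max(EF_B=16, EF_D=11) = 16; EF_F = 16+12 = 28
ES_G = max(EF_C=26, EF_E=21, EF_F=28) = 28; EF_G = 28+5 = 33
Expected project duration μ = 33 weeks. Critical path: A → B → F → G.

Variance along critical path = 1.000 + 2.778 + 2.778 + 0.111 = 6.667
σ = √6.667 = 2.582 weeks

2.58 weeks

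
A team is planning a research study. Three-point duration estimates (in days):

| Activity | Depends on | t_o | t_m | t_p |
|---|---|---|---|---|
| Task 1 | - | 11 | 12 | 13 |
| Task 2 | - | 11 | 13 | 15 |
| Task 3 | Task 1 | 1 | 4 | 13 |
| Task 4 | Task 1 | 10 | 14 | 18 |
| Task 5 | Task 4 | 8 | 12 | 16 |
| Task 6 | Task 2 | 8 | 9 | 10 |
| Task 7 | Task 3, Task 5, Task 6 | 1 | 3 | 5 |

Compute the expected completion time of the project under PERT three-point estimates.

te_Task 1 = (11 + 4·12 + 13)/6 = 72/6 = 12
te_Task 2 = (11 + 4·13 + 15)/6 = 78/6 = 13
te_Task 3 = (1 + 4·4 + 13)/6 = 30/6 = 5
te_Task 4 = (10 + 4·14 + 18)/6 = 84/6 = 14
te_Task 5 = (8 + 4·12 + 16)/6 = 72/6 = 12
te_Task 6 = (8 + 4·9 + 10)/6 = 54/6 = 9
te_Task 7 = (1 + 4·3 + 5)/6 = 18/6 = 3

Forward pass:
ES_Task 1 = 0; EF_Task 1 = 12
ES_Task 2 = 0; EF_Task 2 = 13
ES_Task 3 = 12; EF_Task 3 = 12+5 = 17
ES_Task 4 = 12; EF_Task 4 = 12+14 = 26
ES_Task 5 = 26; EF_Task 5 = 26+12 = 38
ES_Task 6 = 13; EF_Task 6 = 13+9 = 22
ES_Task 7 = max(EF_Task 3=17, EF_Task 5=38, EF_Task 6=22) = 38; EF_Task 7 = 38+3 = 41
Expected project duration μ = 41 days. Critical path: Task 1 → Task 4 → Task 5 → Task 7.

41 days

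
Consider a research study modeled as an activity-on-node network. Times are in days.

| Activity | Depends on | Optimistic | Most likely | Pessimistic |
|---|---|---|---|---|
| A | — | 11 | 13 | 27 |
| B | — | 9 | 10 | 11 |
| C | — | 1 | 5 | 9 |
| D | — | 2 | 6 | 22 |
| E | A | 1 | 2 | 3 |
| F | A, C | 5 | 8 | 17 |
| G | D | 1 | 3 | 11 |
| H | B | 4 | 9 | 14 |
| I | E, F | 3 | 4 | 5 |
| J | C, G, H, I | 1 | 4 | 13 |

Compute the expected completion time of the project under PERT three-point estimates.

33 days

te_A = (11 + 4·13 + 27)/6 = 90/6 = 15
te_B = (9 + 4·10 + 11)/6 = 60/6 = 10
te_C = (1 + 4·5 + 9)/6 = 30/6 = 5
te_D = (2 + 4·6 + 22)/6 = 48/6 = 8
te_E = (1 + 4·2 + 3)/6 = 12/6 = 2
te_F = (5 + 4·8 + 17)/6 = 54/6 = 9
te_G = (1 + 4·3 + 11)/6 = 24/6 = 4
te_H = (4 + 4·9 + 14)/6 = 54/6 = 9
te_I = (3 + 4·4 + 5)/6 = 24/6 = 4
te_J = (1 + 4·4 + 13)/6 = 30/6 = 5

Forward pass:
ES_A = 0; EF_A = 15
ES_B = 0; EF_B = 10
ES_C = 0; EF_C = 5
ES_D = 0; EF_D = 8
ES_E = 15; EF_E = 15+2 = 17
ES_F = max(EF_A=15, EF_C=5) = 15; EF_F = 15+9 = 24
ES_G = 8; EF_G = 8+4 = 12
ES_H = 10; EF_H = 10+9 = 19
ES_I = max(EF_E=17, EF_F=24) = 24; EF_I = 24+4 = 28
ES_J = max(EF_C=5, EF_G=12, EF_H=19, EF_I=28) = 28; EF_J = 28+5 = 33
Expected project duration μ = 33 days. Critical path: A → F → I → J.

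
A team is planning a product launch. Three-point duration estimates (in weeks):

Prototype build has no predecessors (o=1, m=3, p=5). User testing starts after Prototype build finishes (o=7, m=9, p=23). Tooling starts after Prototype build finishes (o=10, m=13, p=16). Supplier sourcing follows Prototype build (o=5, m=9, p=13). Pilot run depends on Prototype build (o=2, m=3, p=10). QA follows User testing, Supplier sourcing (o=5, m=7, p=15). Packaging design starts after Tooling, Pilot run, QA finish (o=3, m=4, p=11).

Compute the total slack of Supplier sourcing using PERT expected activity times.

te_Prototype build = (1 + 4·3 + 5)/6 = 18/6 = 3
te_User testing = (7 + 4·9 + 23)/6 = 66/6 = 11
te_Tooling = (10 + 4·13 + 16)/6 = 78/6 = 13
te_Supplier sourcing = (5 + 4·9 + 13)/6 = 54/6 = 9
te_Pilot run = (2 + 4·3 + 10)/6 = 24/6 = 4
te_QA = (5 + 4·7 + 15)/6 = 48/6 = 8
te_Packaging design = (3 + 4·4 + 11)/6 = 30/6 = 5

Forward pass:
ES_Prototype build = 0; EF_Prototype build = 3
ES_User testing = 3; EF_User testing = 3+11 = 14
ES_Tooling = 3; EF_Tooling = 3+13 = 16
ES_Supplier sourcing = 3; EF_Supplier sourcing = 3+9 = 12
ES_Pilot run = 3; EF_Pilot run = 3+4 = 7
ES_QA = max(EF_User testing=14, EF_Supplier sourcing=12) = 14; EF_QA = 14+8 = 22
ES_Packaging design = max(EF_Tooling=16, EF_Pilot run=7, EF_QA=22) = 22; EF_Packaging design = 22+5 = 27
Expected project duration μ = 27 weeks. Critical path: Prototype build → User testing → QA → Packaging design.

Backward pass:
LF_Packaging design = 27; LS_Packaging design = 27−5 = 22
LF_QA = LS_Packaging design = 22; LS_QA = 22−8 = 14
LF_Pilot run = LS_Packaging design = 22; LS_Pilot run = 22−4 = 18
LF_Supplier sourcing = LS_QA = 14; LS_Supplier sourcing = 14−9 = 5
LF_Tooling = LS_Packaging design = 22; LS_Tooling = 22−13 = 9
LF_User testing = LS_QA = 14; LS_User testing = 14−11 = 3
LF_Prototype build = min(LS_User testing=3, LS_Tooling=9, LS_Supplier sourcing=5, LS_Pilot run=18) = 3; LS_Prototype build = 3−3 = 0
Slack_Supplier sourcing = LS_Supplier sourcing − ES_Supplier sourcing = 5 − 3 = 2

2 weeks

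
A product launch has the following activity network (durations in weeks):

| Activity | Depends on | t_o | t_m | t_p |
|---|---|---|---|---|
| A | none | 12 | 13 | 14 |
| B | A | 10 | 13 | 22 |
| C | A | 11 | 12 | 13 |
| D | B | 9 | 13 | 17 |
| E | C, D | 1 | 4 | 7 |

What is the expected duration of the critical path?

44 weeks

te_A = (12 + 4·13 + 14)/6 = 78/6 = 13
te_B = (10 + 4·13 + 22)/6 = 84/6 = 14
te_C = (11 + 4·12 + 13)/6 = 72/6 = 12
te_D = (9 + 4·13 + 17)/6 = 78/6 = 13
te_E = (1 + 4·4 + 7)/6 = 24/6 = 4

Forward pass:
ES_A = 0; EF_A = 13
ES_B = 13; EF_B = 13+14 = 27
ES_C = 13; EF_C = 13+12 = 25
ES_D = 27; EF_D = 27+13 = 40
ES_E = max(EF_C=25, EF_D=40) = 40; EF_E = 40+4 = 44
Expected project duration μ = 44 weeks. Critical path: A → B → D → E.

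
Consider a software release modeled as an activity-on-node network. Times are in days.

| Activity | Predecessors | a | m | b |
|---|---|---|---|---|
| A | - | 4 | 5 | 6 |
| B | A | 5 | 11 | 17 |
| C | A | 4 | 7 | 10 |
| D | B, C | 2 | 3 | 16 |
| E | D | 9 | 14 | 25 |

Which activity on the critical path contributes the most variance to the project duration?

te_A = (4 + 4·5 + 6)/6 = 30/6 = 5; σ²_A = ((6−4)/6)² = 0.111
te_B = (5 + 4·11 + 17)/6 = 66/6 = 11; σ²_B = ((17−5)/6)² = 4.000
te_C = (4 + 4·7 + 10)/6 = 42/6 = 7; σ²_C = ((10−4)/6)² = 1.000
te_D = (2 + 4·3 + 16)/6 = 30/6 = 5; σ²_D = ((16−2)/6)² = 5.444
te_E = (9 + 4·14 + 25)/6 = 90/6 = 15; σ²_E = ((25−9)/6)² = 7.111

Forward pass:
ES_A = 0; EF_A = 5
ES_B = 5; EF_B = 5+11 = 16
ES_C = 5; EF_C = 5+7 = 12
ES_D = max(EF_B=16, EF_C=12) = 16; EF_D = 16+5 = 21
ES_E = 21; EF_E = 21+15 = 36
Expected project duration μ = 36 days. Critical path: A → B → D → E.

Variances on critical path: σ²_A=0.111, σ²_B=4.000, σ²_D=5.444, σ²_E=7.111.
Largest is σ²_E = 7.111.

E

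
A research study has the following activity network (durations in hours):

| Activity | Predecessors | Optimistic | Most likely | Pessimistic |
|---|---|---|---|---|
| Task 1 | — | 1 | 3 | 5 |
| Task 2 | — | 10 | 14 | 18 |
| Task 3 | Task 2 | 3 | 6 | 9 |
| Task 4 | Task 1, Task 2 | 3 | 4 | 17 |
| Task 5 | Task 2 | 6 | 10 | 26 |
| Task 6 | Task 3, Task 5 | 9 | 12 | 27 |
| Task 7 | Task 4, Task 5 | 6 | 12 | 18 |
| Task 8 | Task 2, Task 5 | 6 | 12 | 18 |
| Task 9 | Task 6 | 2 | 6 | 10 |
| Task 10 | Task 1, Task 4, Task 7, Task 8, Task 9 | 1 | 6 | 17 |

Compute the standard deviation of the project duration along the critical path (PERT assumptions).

te_Task 1 = (1 + 4·3 + 5)/6 = 18/6 = 3; σ²_Task 1 = ((5−1)/6)² = 0.444
te_Task 2 = (10 + 4·14 + 18)/6 = 84/6 = 14; σ²_Task 2 = ((18−10)/6)² = 1.778
te_Task 3 = (3 + 4·6 + 9)/6 = 36/6 = 6; σ²_Task 3 = ((9−3)/6)² = 1.000
te_Task 4 = (3 + 4·4 + 17)/6 = 36/6 = 6; σ²_Task 4 = ((17−3)/6)² = 5.444
te_Task 5 = (6 + 4·10 + 26)/6 = 72/6 = 12; σ²_Task 5 = ((26−6)/6)² = 11.111
te_Task 6 = (9 + 4·12 + 27)/6 = 84/6 = 14; σ²_Task 6 = ((27−9)/6)² = 9.000
te_Task 7 = (6 + 4·12 + 18)/6 = 72/6 = 12; σ²_Task 7 = ((18−6)/6)² = 4.000
te_Task 8 = (6 + 4·12 + 18)/6 = 72/6 = 12; σ²_Task 8 = ((18−6)/6)² = 4.000
te_Task 9 = (2 + 4·6 + 10)/6 = 36/6 = 6; σ²_Task 9 = ((10−2)/6)² = 1.778
te_Task 10 = (1 + 4·6 + 17)/6 = 42/6 = 7; σ²_Task 10 = ((17−1)/6)² = 7.111

Forward pass:
ES_Task 1 = 0; EF_Task 1 = 3
ES_Task 2 = 0; EF_Task 2 = 14
ES_Task 3 = 14; EF_Task 3 = 14+6 = 20
ES_Task 4 = max(EF_Task 1=3, EF_Task 2=14) = 14; EF_Task 4 = 14+6 = 20
ES_Task 5 = 14; EF_Task 5 = 14+12 = 26
ES_Task 6 = max(EF_Task 3=20, EF_Task 5=26) = 26; EF_Task 6 = 26+14 = 40
ES_Task 7 = max(EF_Task 4=20, EF_Task 5=26) = 26; EF_Task 7 = 26+12 = 38
ES_Task 8 = max(EF_Task 2=14, EF_Task 5=26) = 26; EF_Task 8 = 26+12 = 38
ES_Task 9 = 40; EF_Task 9 = 40+6 = 46
ES_Task 10 = max(EF_Task 1=3, EF_Task 4=20, EF_Task 7=38, EF_Task 8=38, EF_Task 9=46) = 46; EF_Task 10 = 46+7 = 53
Expected project duration μ = 53 hours. Critical path: Task 2 → Task 5 → Task 6 → Task 9 → Task 10.

Variance along critical path = 1.778 + 11.111 + 9.000 + 1.778 + 7.111 = 30.778
σ = √30.778 = 5.548 hours

5.55 hours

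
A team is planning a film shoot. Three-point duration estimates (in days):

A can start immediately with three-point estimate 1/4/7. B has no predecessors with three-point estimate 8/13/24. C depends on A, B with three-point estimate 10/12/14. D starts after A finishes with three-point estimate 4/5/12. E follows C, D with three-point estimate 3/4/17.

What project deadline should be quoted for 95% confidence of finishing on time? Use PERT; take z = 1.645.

37.9 days

te_A = (1 + 4·4 + 7)/6 = 24/6 = 4; σ²_A = ((7−1)/6)² = 1.000
te_B = (8 + 4·13 + 24)/6 = 84/6 = 14; σ²_B = ((24−8)/6)² = 7.111
te_C = (10 + 4·12 + 14)/6 = 72/6 = 12; σ²_C = ((14−10)/6)² = 0.444
te_D = (4 + 4·5 + 12)/6 = 36/6 = 6; σ²_D = ((12−4)/6)² = 1.778
te_E = (3 + 4·4 + 17)/6 = 36/6 = 6; σ²_E = ((17−3)/6)² = 5.444

Forward pass:
ES_A = 0; EF_A = 4
ES_B = 0; EF_B = 14
ES_C = max(EF_A=4, EF_B=14) = 14; EF_C = 14+12 = 26
ES_D = 4; EF_D = 4+6 = 10
ES_E = max(EF_C=26, EF_D=10) = 26; EF_E = 26+6 = 32
Expected project duration μ = 32 days. Critical path: B → C → E.

Variance along critical path = 7.111 + 0.444 + 5.444 = 13.000; σ = 3.606 days.
D = μ + z·σ = 32 + 1.645·3.606 = 37.9 days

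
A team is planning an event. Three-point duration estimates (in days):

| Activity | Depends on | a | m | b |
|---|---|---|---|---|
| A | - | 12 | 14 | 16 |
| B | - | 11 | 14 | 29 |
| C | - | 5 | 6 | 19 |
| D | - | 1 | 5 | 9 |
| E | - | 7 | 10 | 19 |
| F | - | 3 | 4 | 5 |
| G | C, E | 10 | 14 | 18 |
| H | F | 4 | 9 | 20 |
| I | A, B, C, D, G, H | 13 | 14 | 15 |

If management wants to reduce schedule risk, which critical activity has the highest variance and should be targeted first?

te_A = (12 + 4·14 + 16)/6 = 84/6 = 14; σ²_A = ((16−12)/6)² = 0.444
te_B = (11 + 4·14 + 29)/6 = 96/6 = 16; σ²_B = ((29−11)/6)² = 9.000
te_C = (5 + 4·6 + 19)/6 = 48/6 = 8; σ²_C = ((19−5)/6)² = 5.444
te_D = (1 + 4·5 + 9)/6 = 30/6 = 5; σ²_D = ((9−1)/6)² = 1.778
te_E = (7 + 4·10 + 19)/6 = 66/6 = 11; σ²_E = ((19−7)/6)² = 4.000
te_F = (3 + 4·4 + 5)/6 = 24/6 = 4; σ²_F = ((5−3)/6)² = 0.111
te_G = (10 + 4·14 + 18)/6 = 84/6 = 14; σ²_G = ((18−10)/6)² = 1.778
te_H = (4 + 4·9 + 20)/6 = 60/6 = 10; σ²_H = ((20−4)/6)² = 7.111
te_I = (13 + 4·14 + 15)/6 = 84/6 = 14; σ²_I = ((15−13)/6)² = 0.111

Forward pass:
ES_A = 0; EF_A = 14
ES_B = 0; EF_B = 16
ES_C = 0; EF_C = 8
ES_D = 0; EF_D = 5
ES_E = 0; EF_E = 11
ES_F = 0; EF_F = 4
ES_G = max(EF_C=8, EF_E=11) = 11; EF_G = 11+14 = 25
ES_H = 4; EF_H = 4+10 = 14
ES_I = max(EF_A=14, EF_B=16, EF_C=8, EF_D=5, EF_G=25, EF_H=14) = 25; EF_I = 25+14 = 39
Expected project duration μ = 39 days. Critical path: E → G → I.

Variances on critical path: σ²_E=4.000, σ²_G=1.778, σ²_I=0.111.
Largest is σ²_E = 4.000.

E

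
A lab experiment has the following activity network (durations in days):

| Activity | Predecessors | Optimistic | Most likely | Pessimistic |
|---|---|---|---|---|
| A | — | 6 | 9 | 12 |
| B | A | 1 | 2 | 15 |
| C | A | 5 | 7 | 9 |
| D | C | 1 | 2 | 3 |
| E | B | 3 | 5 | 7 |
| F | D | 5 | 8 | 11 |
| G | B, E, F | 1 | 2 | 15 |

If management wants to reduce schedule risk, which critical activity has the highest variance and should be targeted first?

te_A = (6 + 4·9 + 12)/6 = 54/6 = 9; σ²_A = ((12−6)/6)² = 1.000
te_B = (1 + 4·2 + 15)/6 = 24/6 = 4; σ²_B = ((15−1)/6)² = 5.444
te_C = (5 + 4·7 + 9)/6 = 42/6 = 7; σ²_C = ((9−5)/6)² = 0.444
te_D = (1 + 4·2 + 3)/6 = 12/6 = 2; σ²_D = ((3−1)/6)² = 0.111
te_E = (3 + 4·5 + 7)/6 = 30/6 = 5; σ²_E = ((7−3)/6)² = 0.444
te_F = (5 + 4·8 + 11)/6 = 48/6 = 8; σ²_F = ((11−5)/6)² = 1.000
te_G = (1 + 4·2 + 15)/6 = 24/6 = 4; σ²_G = ((15−1)/6)² = 5.444

Forward pass:
ES_A = 0; EF_A = 9
ES_B = 9; EF_B = 9+4 = 13
ES_C = 9; EF_C = 9+7 = 16
ES_D = 16; EF_D = 16+2 = 18
ES_E = 13; EF_E = 13+5 = 18
ES_F = 18; EF_F = 18+8 = 26
ES_G = max(EF_B=13, EF_E=18, EF_F=26) = 26; EF_G = 26+4 = 30
Expected project duration μ = 30 days. Critical path: A → C → D → F → G.

Variances on critical path: σ²_A=1.000, σ²_C=0.444, σ²_D=0.111, σ²_F=1.000, σ²_G=5.444.
Largest is σ²_G = 5.444.

G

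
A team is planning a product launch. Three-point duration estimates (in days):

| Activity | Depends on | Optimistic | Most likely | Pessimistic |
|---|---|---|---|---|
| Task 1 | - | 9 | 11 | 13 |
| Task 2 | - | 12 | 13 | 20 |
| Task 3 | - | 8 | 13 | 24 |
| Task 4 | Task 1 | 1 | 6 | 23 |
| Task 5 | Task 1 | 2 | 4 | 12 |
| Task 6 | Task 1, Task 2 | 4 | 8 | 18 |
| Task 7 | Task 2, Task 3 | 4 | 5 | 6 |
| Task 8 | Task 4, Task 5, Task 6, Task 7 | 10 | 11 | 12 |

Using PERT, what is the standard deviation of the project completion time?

te_Task 1 = (9 + 4·11 + 13)/6 = 66/6 = 11; σ²_Task 1 = ((13−9)/6)² = 0.444
te_Task 2 = (12 + 4·13 + 20)/6 = 84/6 = 14; σ²_Task 2 = ((20−12)/6)² = 1.778
te_Task 3 = (8 + 4·13 + 24)/6 = 84/6 = 14; σ²_Task 3 = ((24−8)/6)² = 7.111
te_Task 4 = (1 + 4·6 + 23)/6 = 48/6 = 8; σ²_Task 4 = ((23−1)/6)² = 13.444
te_Task 5 = (2 + 4·4 + 12)/6 = 30/6 = 5; σ²_Task 5 = ((12−2)/6)² = 2.778
te_Task 6 = (4 + 4·8 + 18)/6 = 54/6 = 9; σ²_Task 6 = ((18−4)/6)² = 5.444
te_Task 7 = (4 + 4·5 + 6)/6 = 30/6 = 5; σ²_Task 7 = ((6−4)/6)² = 0.111
te_Task 8 = (10 + 4·11 + 12)/6 = 66/6 = 11; σ²_Task 8 = ((12−10)/6)² = 0.111

Forward pass:
ES_Task 1 = 0; EF_Task 1 = 11
ES_Task 2 = 0; EF_Task 2 = 14
ES_Task 3 = 0; EF_Task 3 = 14
ES_Task 4 = 11; EF_Task 4 = 11+8 = 19
ES_Task 5 = 11; EF_Task 5 = 11+5 = 16
ES_Task 6 = max(EF_Task 1=11, EF_Task 2=14) = 14; EF_Task 6 = 14+9 = 23
ES_Task 7 = max(EF_Task 2=14, EF_Task 3=14) = 14; EF_Task 7 = 14+5 = 19
ES_Task 8 = max(EF_Task 4=19, EF_Task 5=16, EF_Task 6=23, EF_Task 7=19) = 23; EF_Task 8 = 23+11 = 34
Expected project duration μ = 34 days. Critical path: Task 2 → Task 6 → Task 8.

Variance along critical path = 1.778 + 5.444 + 0.111 = 7.333
σ = √7.333 = 2.708 days

2.71 days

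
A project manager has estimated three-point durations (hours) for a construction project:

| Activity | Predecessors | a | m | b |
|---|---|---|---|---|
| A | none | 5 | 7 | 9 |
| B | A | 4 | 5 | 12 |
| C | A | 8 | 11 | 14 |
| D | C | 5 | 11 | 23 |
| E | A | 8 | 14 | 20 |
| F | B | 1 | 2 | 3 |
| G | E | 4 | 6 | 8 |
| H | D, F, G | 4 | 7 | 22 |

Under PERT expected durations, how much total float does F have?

te_A = (5 + 4·7 + 9)/6 = 42/6 = 7
te_B = (4 + 4·5 + 12)/6 = 36/6 = 6
te_C = (8 + 4·11 + 14)/6 = 66/6 = 11
te_D = (5 + 4·11 + 23)/6 = 72/6 = 12
te_E = (8 + 4·14 + 20)/6 = 84/6 = 14
te_F = (1 + 4·2 + 3)/6 = 12/6 = 2
te_G = (4 + 4·6 + 8)/6 = 36/6 = 6
te_H = (4 + 4·7 + 22)/6 = 54/6 = 9

Forward pass:
ES_A = 0; EF_A = 7
ES_B = 7; EF_B = 7+6 = 13
ES_C = 7; EF_C = 7+11 = 18
ES_D = 18; EF_D = 18+12 = 30
ES_E = 7; EF_E = 7+14 = 21
ES_F = 13; EF_F = 13+2 = 15
ES_G = 21; EF_G = 21+6 = 27
ES_H = max(EF_D=30, EF_F=15, EF_G=27) = 30; EF_H = 30+9 = 39
Expected project duration μ = 39 hours. Critical path: A → C → D → H.

Backward pass:
LF_H = 39; LS_H = 39−9 = 30
LF_G = LS_H = 30; LS_G = 30−6 = 24
LF_F = LS_H = 30; LS_F = 30−2 = 28
LF_E = LS_G = 24; LS_E = 24−14 = 10
LF_D = LS_H = 30; LS_D = 30−12 = 18
LF_C = LS_D = 18; LS_C = 18−11 = 7
LF_B = LS_F = 28; LS_B = 28−6 = 22
LF_A = min(LS_B=22, LS_C=7, LS_E=10) = 7; LS_A = 7−7 = 0
Slack_F = LS_F − ES_F = 28 − 13 = 15

15 hours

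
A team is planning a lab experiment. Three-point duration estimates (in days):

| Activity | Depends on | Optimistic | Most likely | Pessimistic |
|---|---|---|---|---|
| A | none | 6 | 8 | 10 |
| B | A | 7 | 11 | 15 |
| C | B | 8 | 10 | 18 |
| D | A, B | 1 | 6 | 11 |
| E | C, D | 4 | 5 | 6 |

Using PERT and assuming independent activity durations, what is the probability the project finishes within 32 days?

te_A = (6 + 4·8 + 10)/6 = 48/6 = 8; σ²_A = ((10−6)/6)² = 0.444
te_B = (7 + 4·11 + 15)/6 = 66/6 = 11; σ²_B = ((15−7)/6)² = 1.778
te_C = (8 + 4·10 + 18)/6 = 66/6 = 11; σ²_C = ((18−8)/6)² = 2.778
te_D = (1 + 4·6 + 11)/6 = 36/6 = 6; σ²_D = ((11−1)/6)² = 2.778
te_E = (4 + 4·5 + 6)/6 = 30/6 = 5; σ²_E = ((6−4)/6)² = 0.111

Forward pass:
ES_A = 0; EF_A = 8
ES_B = 8; EF_B = 8+11 = 19
ES_C = 19; EF_C = 19+11 = 30
ES_D = max(EF_A=8, EF_B=19) = 19; EF_D = 19+6 = 25
ES_E = max(EF_C=30, EF_D=25) = 30; EF_E = 30+5 = 35
Expected project duration μ = 35 days. Critical path: A → B → C → E.

Variance along critical path = 0.444 + 1.778 + 2.778 + 0.111 = 5.111; σ = √5.111 = 2.261 days.
Z = (32 − 35) / 2.261 = -1.327
P(T ≤ 32) = Φ(-1.327) ≈ 0.092

0.092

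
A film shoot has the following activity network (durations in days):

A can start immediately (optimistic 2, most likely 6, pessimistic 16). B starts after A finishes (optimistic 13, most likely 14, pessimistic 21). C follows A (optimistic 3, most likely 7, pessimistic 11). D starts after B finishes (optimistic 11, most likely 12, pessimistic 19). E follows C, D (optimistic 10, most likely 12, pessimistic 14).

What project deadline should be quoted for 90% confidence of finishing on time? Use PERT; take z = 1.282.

te_A = (2 + 4·6 + 16)/6 = 42/6 = 7; σ²_A = ((16−2)/6)² = 5.444
te_B = (13 + 4·14 + 21)/6 = 90/6 = 15; σ²_B = ((21−13)/6)² = 1.778
te_C = (3 + 4·7 + 11)/6 = 42/6 = 7; σ²_C = ((11−3)/6)² = 1.778
te_D = (11 + 4·12 + 19)/6 = 78/6 = 13; σ²_D = ((19−11)/6)² = 1.778
te_E = (10 + 4·12 + 14)/6 = 72/6 = 12; σ²_E = ((14−10)/6)² = 0.444

Forward pass:
ES_A = 0; EF_A = 7
ES_B = 7; EF_B = 7+15 = 22
ES_C = 7; EF_C = 7+7 = 14
ES_D = 22; EF_D = 22+13 = 35
ES_E = max(EF_C=14, EF_D=35) = 35; EF_E = 35+12 = 47
Expected project duration μ = 47 days. Critical path: A → B → D → E.

Variance along critical path = 5.444 + 1.778 + 1.778 + 0.444 = 9.444; σ = 3.073 days.
D = μ + z·σ = 47 + 1.282·3.073 = 50.9 days

50.9 days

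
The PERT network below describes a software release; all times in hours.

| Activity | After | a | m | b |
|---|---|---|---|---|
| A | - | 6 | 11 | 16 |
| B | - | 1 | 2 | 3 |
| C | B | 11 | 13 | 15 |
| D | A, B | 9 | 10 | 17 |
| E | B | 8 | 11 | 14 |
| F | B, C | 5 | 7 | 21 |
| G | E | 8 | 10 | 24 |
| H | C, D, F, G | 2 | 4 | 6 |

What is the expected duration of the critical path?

te_A = (6 + 4·11 + 16)/6 = 66/6 = 11
te_B = (1 + 4·2 + 3)/6 = 12/6 = 2
te_C = (11 + 4·13 + 15)/6 = 78/6 = 13
te_D = (9 + 4·10 + 17)/6 = 66/6 = 11
te_E = (8 + 4·11 + 14)/6 = 66/6 = 11
te_F = (5 + 4·7 + 21)/6 = 54/6 = 9
te_G = (8 + 4·10 + 24)/6 = 72/6 = 12
te_H = (2 + 4·4 + 6)/6 = 24/6 = 4

Forward pass:
ES_A = 0; EF_A = 11
ES_B = 0; EF_B = 2
ES_C = 2; EF_C = 2+13 = 15
ES_D = max(EF_A=11, EF_B=2) = 11; EF_D = 11+11 = 22
ES_E = 2; EF_E = 2+11 = 13
ES_F = max(EF_B=2, EF_C=15) = 15; EF_F = 15+9 = 24
ES_G = 13; EF_G = 13+12 = 25
ES_H = max(EF_C=15, EF_D=22, EF_F=24, EF_G=25) = 25; EF_H = 25+4 = 29
Expected project duration μ = 29 hours. Critical path: B → E → G → H.

29 hours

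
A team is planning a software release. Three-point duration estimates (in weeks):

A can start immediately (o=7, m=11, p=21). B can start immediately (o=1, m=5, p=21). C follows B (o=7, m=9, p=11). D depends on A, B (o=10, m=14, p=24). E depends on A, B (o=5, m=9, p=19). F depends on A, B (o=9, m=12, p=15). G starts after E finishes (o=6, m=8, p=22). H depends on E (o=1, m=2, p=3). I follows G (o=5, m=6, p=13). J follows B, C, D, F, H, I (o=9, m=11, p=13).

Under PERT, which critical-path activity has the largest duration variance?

G

te_A = (7 + 4·11 + 21)/6 = 72/6 = 12; σ²_A = ((21−7)/6)² = 5.444
te_B = (1 + 4·5 + 21)/6 = 42/6 = 7; σ²_B = ((21−1)/6)² = 11.111
te_C = (7 + 4·9 + 11)/6 = 54/6 = 9; σ²_C = ((11−7)/6)² = 0.444
te_D = (10 + 4·14 + 24)/6 = 90/6 = 15; σ²_D = ((24−10)/6)² = 5.444
te_E = (5 + 4·9 + 19)/6 = 60/6 = 10; σ²_E = ((19−5)/6)² = 5.444
te_F = (9 + 4·12 + 15)/6 = 72/6 = 12; σ²_F = ((15−9)/6)² = 1.000
te_G = (6 + 4·8 + 22)/6 = 60/6 = 10; σ²_G = ((22−6)/6)² = 7.111
te_H = (1 + 4·2 + 3)/6 = 12/6 = 2; σ²_H = ((3−1)/6)² = 0.111
te_I = (5 + 4·6 + 13)/6 = 42/6 = 7; σ²_I = ((13−5)/6)² = 1.778
te_J = (9 + 4·11 + 13)/6 = 66/6 = 11; σ²_J = ((13−9)/6)² = 0.444

Forward pass:
ES_A = 0; EF_A = 12
ES_B = 0; EF_B = 7
ES_C = 7; EF_C = 7+9 = 16
ES_D = max(EF_A=12, EF_B=7) = 12; EF_D = 12+15 = 27
ES_E = max(EF_A=12, EF_B=7) = 12; EF_E = 12+10 = 22
ES_F = max(EF_A=12, EF_B=7) = 12; EF_F = 12+12 = 24
ES_G = 22; EF_G = 22+10 = 32
ES_H = 22; EF_H = 22+2 = 24
ES_I = 32; EF_I = 32+7 = 39
ES_J = max(EF_B=7, EF_C=16, EF_D=27, EF_F=24, EF_H=24, EF_I=39) = 39; EF_J = 39+11 = 50
Expected project duration μ = 50 weeks. Critical path: A → E → G → I → J.

Variances on critical path: σ²_A=5.444, σ²_E=5.444, σ²_G=7.111, σ²_I=1.778, σ²_J=0.444.
Largest is σ²_G = 7.111.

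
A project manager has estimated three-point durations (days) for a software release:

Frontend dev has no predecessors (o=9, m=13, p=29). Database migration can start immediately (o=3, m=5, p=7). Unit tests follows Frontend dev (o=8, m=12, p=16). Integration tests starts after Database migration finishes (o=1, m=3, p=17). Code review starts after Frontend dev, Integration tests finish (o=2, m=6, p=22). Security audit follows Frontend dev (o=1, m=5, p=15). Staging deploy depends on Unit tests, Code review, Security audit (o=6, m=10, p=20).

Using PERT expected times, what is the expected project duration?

te_Frontend dev = (9 + 4·13 + 29)/6 = 90/6 = 15
te_Database migration = (3 + 4·5 + 7)/6 = 30/6 = 5
te_Unit tests = (8 + 4·12 + 16)/6 = 72/6 = 12
te_Integration tests = (1 + 4·3 + 17)/6 = 30/6 = 5
te_Code review = (2 + 4·6 + 22)/6 = 48/6 = 8
te_Security audit = (1 + 4·5 + 15)/6 = 36/6 = 6
te_Staging deploy = (6 + 4·10 + 20)/6 = 66/6 = 11

Forward pass:
ES_Frontend dev = 0; EF_Frontend dev = 15
ES_Database migration = 0; EF_Database migration = 5
ES_Unit tests = 15; EF_Unit tests = 15+12 = 27
ES_Integration tests = 5; EF_Integration tests = 5+5 = 10
ES_Code review = max(EF_Frontend dev=15, EF_Integration tests=10) = 15; EF_Code review = 15+8 = 23
ES_Security audit = 15; EF_Security audit = 15+6 = 21
ES_Staging deploy = max(EF_Unit tests=27, EF_Code review=23, EF_Security audit=21) = 27; EF_Staging deploy = 27+11 = 38
Expected project duration μ = 38 days. Critical path: Frontend dev → Unit tests → Staging deploy.

38 days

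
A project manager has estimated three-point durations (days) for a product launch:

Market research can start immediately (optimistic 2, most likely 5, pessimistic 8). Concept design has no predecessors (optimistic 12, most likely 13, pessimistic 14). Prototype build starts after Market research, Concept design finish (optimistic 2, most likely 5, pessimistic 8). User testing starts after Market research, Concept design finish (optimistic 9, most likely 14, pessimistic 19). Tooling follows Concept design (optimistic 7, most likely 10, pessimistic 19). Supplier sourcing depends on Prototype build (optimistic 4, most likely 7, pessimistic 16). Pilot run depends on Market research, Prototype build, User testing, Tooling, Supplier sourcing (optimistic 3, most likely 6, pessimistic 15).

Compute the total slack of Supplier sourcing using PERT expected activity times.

te_Market research = (2 + 4·5 + 8)/6 = 30/6 = 5
te_Concept design = (12 + 4·13 + 14)/6 = 78/6 = 13
te_Prototype build = (2 + 4·5 + 8)/6 = 30/6 = 5
te_User testing = (9 + 4·14 + 19)/6 = 84/6 = 14
te_Tooling = (7 + 4·10 + 19)/6 = 66/6 = 11
te_Supplier sourcing = (4 + 4·7 + 16)/6 = 48/6 = 8
te_Pilot run = (3 + 4·6 + 15)/6 = 42/6 = 7

Forward pass:
ES_Market research = 0; EF_Market research = 5
ES_Concept design = 0; EF_Concept design = 13
ES_Prototype build = max(EF_Market research=5, EF_Concept design=13) = 13; EF_Prototype build = 13+5 = 18
ES_User testing = max(EF_Market research=5, EF_Concept design=13) = 13; EF_User testing = 13+14 = 27
ES_Tooling = 13; EF_Tooling = 13+11 = 24
ES_Supplier sourcing = 18; EF_Supplier sourcing = 18+8 = 26
ES_Pilot run = max(EF_Market research=5, EF_Prototype build=18, EF_User testing=27, EF_Tooling=24, EF_Supplier sourcing=26) = 27; EF_Pilot run = 27+7 = 34
Expected project duration μ = 34 days. Critical path: Concept design → User testing → Pilot run.

Backward pass:
LF_Pilot run = 34; LS_Pilot run = 34−7 = 27
LF_Supplier sourcing = LS_Pilot run = 27; LS_Supplier sourcing = 27−8 = 19
LF_Tooling = LS_Pilot run = 27; LS_Tooling = 27−11 = 16
LF_User testing = LS_Pilot run = 27; LS_User testing = 27−14 = 13
LF_Prototype build = min(LS_Supplier sourcing=19, LS_Pilot run=27) = 19; LS_Prototype build = 19−5 = 14
LF_Concept design = min(LS_Prototype build=14, LS_User testing=13, LS_Tooling=16) = 13; LS_Concept design = 13−13 = 0
LF_Market research = min(LS_Prototype build=14, LS_User testing=13, LS_Pilot run=27) = 13; LS_Market research = 13−5 = 8
Slack_Supplier sourcing = LS_Supplier sourcing − ES_Supplier sourcing = 19 − 18 = 1

1 days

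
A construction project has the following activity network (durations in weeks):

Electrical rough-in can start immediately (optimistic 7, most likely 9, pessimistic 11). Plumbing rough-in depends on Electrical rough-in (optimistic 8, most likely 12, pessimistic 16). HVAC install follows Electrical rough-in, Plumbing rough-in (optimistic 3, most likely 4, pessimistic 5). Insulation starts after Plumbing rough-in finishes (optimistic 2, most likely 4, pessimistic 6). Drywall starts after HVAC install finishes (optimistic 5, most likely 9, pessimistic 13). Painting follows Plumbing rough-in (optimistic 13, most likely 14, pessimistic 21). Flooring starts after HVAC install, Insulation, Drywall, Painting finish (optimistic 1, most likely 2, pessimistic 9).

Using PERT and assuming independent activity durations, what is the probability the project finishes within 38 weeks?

0.339

te_Electrical rough-in = (7 + 4·9 + 11)/6 = 54/6 = 9; σ²_Electrical rough-in = ((11−7)/6)² = 0.444
te_Plumbing rough-in = (8 + 4·12 + 16)/6 = 72/6 = 12; σ²_Plumbing rough-in = ((16−8)/6)² = 1.778
te_HVAC install = (3 + 4·4 + 5)/6 = 24/6 = 4; σ²_HVAC install = ((5−3)/6)² = 0.111
te_Insulation = (2 + 4·4 + 6)/6 = 24/6 = 4; σ²_Insulation = ((6−2)/6)² = 0.444
te_Drywall = (5 + 4·9 + 13)/6 = 54/6 = 9; σ²_Drywall = ((13−5)/6)² = 1.778
te_Painting = (13 + 4·14 + 21)/6 = 90/6 = 15; σ²_Painting = ((21−13)/6)² = 1.778
te_Flooring = (1 + 4·2 + 9)/6 = 18/6 = 3; σ²_Flooring = ((9−1)/6)² = 1.778

Forward pass:
ES_Electrical rough-in = 0; EF_Electrical rough-in = 9
ES_Plumbing rough-in = 9; EF_Plumbing rough-in = 9+12 = 21
ES_HVAC install = max(EF_Electrical rough-in=9, EF_Plumbing rough-in=21) = 21; EF_HVAC install = 21+4 = 25
ES_Insulation = 21; EF_Insulation = 21+4 = 25
ES_Drywall = 25; EF_Drywall = 25+9 = 34
ES_Painting = 21; EF_Painting = 21+15 = 36
ES_Flooring = max(EF_HVAC install=25, EF_Insulation=25, EF_Drywall=34, EF_Painting=36) = 36; EF_Flooring = 36+3 = 39
Expected project duration μ = 39 weeks. Critical path: Electrical rough-in → Plumbing rough-in → Painting → Flooring.

Variance along critical path = 0.444 + 1.778 + 1.778 + 1.778 = 5.778; σ = √5.778 = 2.404 weeks.
Z = (38 − 39) / 2.404 = -0.416
P(T ≤ 38) = Φ(-0.416) ≈ 0.339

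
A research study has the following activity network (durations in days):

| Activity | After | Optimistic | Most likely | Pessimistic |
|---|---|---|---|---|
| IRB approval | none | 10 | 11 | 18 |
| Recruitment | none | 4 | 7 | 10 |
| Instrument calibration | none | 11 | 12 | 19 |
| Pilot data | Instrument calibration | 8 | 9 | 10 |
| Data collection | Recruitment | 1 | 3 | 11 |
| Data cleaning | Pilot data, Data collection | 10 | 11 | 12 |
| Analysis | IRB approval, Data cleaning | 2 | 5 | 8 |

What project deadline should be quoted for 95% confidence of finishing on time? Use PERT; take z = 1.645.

te_IRB approval = (10 + 4·11 + 18)/6 = 72/6 = 12; σ²_IRB approval = ((18−10)/6)² = 1.778
te_Recruitment = (4 + 4·7 + 10)/6 = 42/6 = 7; σ²_Recruitment = ((10−4)/6)² = 1.000
te_Instrument calibration = (11 + 4·12 + 19)/6 = 78/6 = 13; σ²_Instrument calibration = ((19−11)/6)² = 1.778
te_Pilot data = (8 + 4·9 + 10)/6 = 54/6 = 9; σ²_Pilot data = ((10−8)/6)² = 0.111
te_Data collection = (1 + 4·3 + 11)/6 = 24/6 = 4; σ²_Data collection = ((11−1)/6)² = 2.778
te_Data cleaning = (10 + 4·11 + 12)/6 = 66/6 = 11; σ²_Data cleaning = ((12−10)/6)² = 0.111
te_Analysis = (2 + 4·5 + 8)/6 = 30/6 = 5; σ²_Analysis = ((8−2)/6)² = 1.000

Forward pass:
ES_IRB approval = 0; EF_IRB approval = 12
ES_Recruitment = 0; EF_Recruitment = 7
ES_Instrument calibration = 0; EF_Instrument calibration = 13
ES_Pilot data = 13; EF_Pilot data = 13+9 = 22
ES_Data collection = 7; EF_Data collection = 7+4 = 11
ES_Data cleaning = max(EF_Pilot data=22, EF_Data collection=11) = 22; EF_Data cleaning = 22+11 = 33
ES_Analysis = max(EF_IRB approval=12, EF_Data cleaning=33) = 33; EF_Analysis = 33+5 = 38
Expected project duration μ = 38 days. Critical path: Instrument calibration → Pilot data → Data cleaning → Analysis.

Variance along critical path = 1.778 + 0.111 + 0.111 + 1.000 = 3.000; σ = 1.732 days.
D = μ + z·σ = 38 + 1.645·1.732 = 40.8 days

40.8 days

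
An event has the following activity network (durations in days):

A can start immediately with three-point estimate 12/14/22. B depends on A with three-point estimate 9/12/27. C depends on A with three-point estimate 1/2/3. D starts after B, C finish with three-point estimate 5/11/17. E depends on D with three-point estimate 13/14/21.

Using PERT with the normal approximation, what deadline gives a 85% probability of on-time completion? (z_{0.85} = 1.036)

te_A = (12 + 4·14 + 22)/6 = 90/6 = 15; σ²_A = ((22−12)/6)² = 2.778
te_B = (9 + 4·12 + 27)/6 = 84/6 = 14; σ²_B = ((27−9)/6)² = 9.000
te_C = (1 + 4·2 + 3)/6 = 12/6 = 2; σ²_C = ((3−1)/6)² = 0.111
te_D = (5 + 4·11 + 17)/6 = 66/6 = 11; σ²_D = ((17−5)/6)² = 4.000
te_E = (13 + 4·14 + 21)/6 = 90/6 = 15; σ²_E = ((21−13)/6)² = 1.778

Forward pass:
ES_A = 0; EF_A = 15
ES_B = 15; EF_B = 15+14 = 29
ES_C = 15; EF_C = 15+2 = 17
ES_D = max(EF_B=29, EF_C=17) = 29; EF_D = 29+11 = 40
ES_E = 40; EF_E = 40+15 = 55
Expected project duration μ = 55 days. Critical path: A → B → D → E.

Variance along critical path = 2.778 + 9.000 + 4.000 + 1.778 = 17.556; σ = 4.190 days.
D = μ + z·σ = 55 + 1.036·4.190 = 59.3 days

59.3 days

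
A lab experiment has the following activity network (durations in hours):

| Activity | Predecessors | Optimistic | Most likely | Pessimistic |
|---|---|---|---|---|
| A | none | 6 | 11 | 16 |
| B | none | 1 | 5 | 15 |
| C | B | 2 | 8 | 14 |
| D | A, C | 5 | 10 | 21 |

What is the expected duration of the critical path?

te_A = (6 + 4·11 + 16)/6 = 66/6 = 11
te_B = (1 + 4·5 + 15)/6 = 36/6 = 6
te_C = (2 + 4·8 + 14)/6 = 48/6 = 8
te_D = (5 + 4·10 + 21)/6 = 66/6 = 11

Forward pass:
ES_A = 0; EF_A = 11
ES_B = 0; EF_B = 6
ES_C = 6; EF_C = 6+8 = 14
ES_D = max(EF_A=11, EF_C=14) = 14; EF_D = 14+11 = 25
Expected project duration μ = 25 hours. Critical path: B → C → D.

25 hours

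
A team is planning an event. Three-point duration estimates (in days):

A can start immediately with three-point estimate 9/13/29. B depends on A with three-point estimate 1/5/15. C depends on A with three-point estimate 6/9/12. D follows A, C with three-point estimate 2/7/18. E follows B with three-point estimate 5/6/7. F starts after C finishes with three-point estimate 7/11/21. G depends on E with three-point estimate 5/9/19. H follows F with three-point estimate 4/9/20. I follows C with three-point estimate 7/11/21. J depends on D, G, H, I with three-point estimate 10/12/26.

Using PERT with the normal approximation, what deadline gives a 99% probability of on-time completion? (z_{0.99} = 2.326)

te_A = (9 + 4·13 + 29)/6 = 90/6 = 15; σ²_A = ((29−9)/6)² = 11.111
te_B = (1 + 4·5 + 15)/6 = 36/6 = 6; σ²_B = ((15−1)/6)² = 5.444
te_C = (6 + 4·9 + 12)/6 = 54/6 = 9; σ²_C = ((12−6)/6)² = 1.000
te_D = (2 + 4·7 + 18)/6 = 48/6 = 8; σ²_D = ((18−2)/6)² = 7.111
te_E = (5 + 4·6 + 7)/6 = 36/6 = 6; σ²_E = ((7−5)/6)² = 0.111
te_F = (7 + 4·11 + 21)/6 = 72/6 = 12; σ²_F = ((21−7)/6)² = 5.444
te_G = (5 + 4·9 + 19)/6 = 60/6 = 10; σ²_G = ((19−5)/6)² = 5.444
te_H = (4 + 4·9 + 20)/6 = 60/6 = 10; σ²_H = ((20−4)/6)² = 7.111
te_I = (7 + 4·11 + 21)/6 = 72/6 = 12; σ²_I = ((21−7)/6)² = 5.444
te_J = (10 + 4·12 + 26)/6 = 84/6 = 14; σ²_J = ((26−10)/6)² = 7.111

Forward pass:
ES_A = 0; EF_A = 15
ES_B = 15; EF_B = 15+6 = 21
ES_C = 15; EF_C = 15+9 = 24
ES_D = max(EF_A=15, EF_C=24) = 24; EF_D = 24+8 = 32
ES_E = 21; EF_E = 21+6 = 27
ES_F = 24; EF_F = 24+12 = 36
ES_G = 27; EF_G = 27+10 = 37
ES_H = 36; EF_H = 36+10 = 46
ES_I = 24; EF_I = 24+12 = 36
ES_J = max(EF_D=32, EF_G=37, EF_H=46, EF_I=36) = 46; EF_J = 46+14 = 60
Expected project duration μ = 60 days. Critical path: A → C → F → H → J.

Variance along critical path = 11.111 + 1.000 + 5.444 + 7.111 + 7.111 = 31.778; σ = 5.637 days.
D = μ + z·σ = 60 + 2.326·5.637 = 73.1 days

73.1 days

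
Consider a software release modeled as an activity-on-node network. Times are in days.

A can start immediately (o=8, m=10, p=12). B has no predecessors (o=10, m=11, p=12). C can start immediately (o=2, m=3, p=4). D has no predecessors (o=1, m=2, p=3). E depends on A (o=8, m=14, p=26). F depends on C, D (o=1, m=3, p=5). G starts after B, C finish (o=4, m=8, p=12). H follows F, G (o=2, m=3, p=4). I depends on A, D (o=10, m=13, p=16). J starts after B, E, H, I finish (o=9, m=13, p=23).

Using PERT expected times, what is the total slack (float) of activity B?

te_A = (8 + 4·10 + 12)/6 = 60/6 = 10
te_B = (10 + 4·11 + 12)/6 = 66/6 = 11
te_C = (2 + 4·3 + 4)/6 = 18/6 = 3
te_D = (1 + 4·2 + 3)/6 = 12/6 = 2
te_E = (8 + 4·14 + 26)/6 = 90/6 = 15
te_F = (1 + 4·3 + 5)/6 = 18/6 = 3
te_G = (4 + 4·8 + 12)/6 = 48/6 = 8
te_H = (2 + 4·3 + 4)/6 = 18/6 = 3
te_I = (10 + 4·13 + 16)/6 = 78/6 = 13
te_J = (9 + 4·13 + 23)/6 = 84/6 = 14

Forward pass:
ES_A = 0; EF_A = 10
ES_B = 0; EF_B = 11
ES_C = 0; EF_C = 3
ES_D = 0; EF_D = 2
ES_E = 10; EF_E = 10+15 = 25
ES_F = max(EF_C=3, EF_D=2) = 3; EF_F = 3+3 = 6
ES_G = max(EF_B=11, EF_C=3) = 11; EF_G = 11+8 = 19
ES_H = max(EF_F=6, EF_G=19) = 19; EF_H = 19+3 = 22
ES_I = max(EF_A=10, EF_D=2) = 10; EF_I = 10+13 = 23
ES_J = max(EF_B=11, EF_E=25, EF_H=22, EF_I=23) = 25; EF_J = 25+14 = 39
Expected project duration μ = 39 days. Critical path: A → E → J.

Backward pass:
LF_J = 39; LS_J = 39−14 = 25
LF_I = LS_J = 25; LS_I = 25−13 = 12
LF_H = LS_J = 25; LS_H = 25−3 = 22
LF_G = LS_H = 22; LS_G = 22−8 = 14
LF_F = LS_H = 22; LS_F = 22−3 = 19
LF_E = LS_J = 25; LS_E = 25−15 = 10
LF_D = min(LS_F=19, LS_I=12) = 12; LS_D = 12−2 = 10
LF_C = min(LS_F=19, LS_G=14) = 14; LS_C = 14−3 = 11
LF_B = min(LS_G=14, LS_J=25) = 14; LS_B = 14−11 = 3
LF_A = min(LS_E=10, LS_I=12) = 10; LS_A = 10−10 = 0
Slack_B = LS_B − ES_B = 3 − 0 = 3

3 days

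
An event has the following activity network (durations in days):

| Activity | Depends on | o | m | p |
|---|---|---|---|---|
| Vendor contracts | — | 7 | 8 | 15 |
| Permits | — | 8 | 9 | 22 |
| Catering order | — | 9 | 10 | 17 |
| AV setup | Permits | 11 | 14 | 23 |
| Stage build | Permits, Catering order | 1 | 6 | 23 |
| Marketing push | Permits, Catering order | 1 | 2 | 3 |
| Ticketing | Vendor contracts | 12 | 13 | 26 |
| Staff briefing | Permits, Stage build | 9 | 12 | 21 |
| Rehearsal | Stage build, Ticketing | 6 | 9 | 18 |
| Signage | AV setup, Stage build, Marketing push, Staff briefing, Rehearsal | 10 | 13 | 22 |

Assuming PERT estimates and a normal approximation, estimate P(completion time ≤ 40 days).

0.020

te_Vendor contracts = (7 + 4·8 + 15)/6 = 54/6 = 9; σ²_Vendor contracts = ((15−7)/6)² = 1.778
te_Permits = (8 + 4·9 + 22)/6 = 66/6 = 11; σ²_Permits = ((22−8)/6)² = 5.444
te_Catering order = (9 + 4·10 + 17)/6 = 66/6 = 11; σ²_Catering order = ((17−9)/6)² = 1.778
te_AV setup = (11 + 4·14 + 23)/6 = 90/6 = 15; σ²_AV setup = ((23−11)/6)² = 4.000
te_Stage build = (1 + 4·6 + 23)/6 = 48/6 = 8; σ²_Stage build = ((23−1)/6)² = 13.444
te_Marketing push = (1 + 4·2 + 3)/6 = 12/6 = 2; σ²_Marketing push = ((3−1)/6)² = 0.111
te_Ticketing = (12 + 4·13 + 26)/6 = 90/6 = 15; σ²_Ticketing = ((26−12)/6)² = 5.444
te_Staff briefing = (9 + 4·12 + 21)/6 = 78/6 = 13; σ²_Staff briefing = ((21−9)/6)² = 4.000
te_Rehearsal = (6 + 4·9 + 18)/6 = 60/6 = 10; σ²_Rehearsal = ((18−6)/6)² = 4.000
te_Signage = (10 + 4·13 + 22)/6 = 84/6 = 14; σ²_Signage = ((22−10)/6)² = 4.000

Forward pass:
ES_Vendor contracts = 0; EF_Vendor contracts = 9
ES_Permits = 0; EF_Permits = 11
ES_Catering order = 0; EF_Catering order = 11
ES_AV setup = 11; EF_AV setup = 11+15 = 26
ES_Stage build = max(EF_Permits=11, EF_Catering order=11) = 11; EF_Stage build = 11+8 = 19
ES_Marketing push = max(EF_Permits=11, EF_Catering order=11) = 11; EF_Marketing push = 11+2 = 13
ES_Ticketing = 9; EF_Ticketing = 9+15 = 24
ES_Staff briefing = max(EF_Permits=11, EF_Stage build=19) = 19; EF_Staff briefing = 19+13 = 32
ES_Rehearsal = max(EF_Stage build=19, EF_Ticketing=24) = 24; EF_Rehearsal = 24+10 = 34
ES_Signage = max(EF_AV setup=26, EF_Stage build=19, EF_Marketing push=13, EF_Staff briefing=32, EF_Rehearsal=34) = 34; EF_Signage = 34+14 = 48
Expected project duration μ = 48 days. Critical path: Vendor contracts → Ticketing → Rehearsal → Signage.

Variance along critical path = 1.778 + 5.444 + 4.000 + 4.000 = 15.222; σ = √15.222 = 3.902 days.
Z = (40 − 48) / 3.902 = -2.050
P(T ≤ 40) = Φ(-2.050) ≈ 0.020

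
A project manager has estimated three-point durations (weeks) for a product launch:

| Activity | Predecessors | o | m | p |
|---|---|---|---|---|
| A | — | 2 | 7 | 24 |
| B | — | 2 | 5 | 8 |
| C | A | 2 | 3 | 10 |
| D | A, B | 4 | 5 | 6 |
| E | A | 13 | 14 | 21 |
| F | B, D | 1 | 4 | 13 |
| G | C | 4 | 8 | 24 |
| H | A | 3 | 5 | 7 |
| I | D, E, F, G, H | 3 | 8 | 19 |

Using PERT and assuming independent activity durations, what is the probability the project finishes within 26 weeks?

te_A = (2 + 4·7 + 24)/6 = 54/6 = 9; σ²_A = ((24−2)/6)² = 13.444
te_B = (2 + 4·5 + 8)/6 = 30/6 = 5; σ²_B = ((8−2)/6)² = 1.000
te_C = (2 + 4·3 + 10)/6 = 24/6 = 4; σ²_C = ((10−2)/6)² = 1.778
te_D = (4 + 4·5 + 6)/6 = 30/6 = 5; σ²_D = ((6−4)/6)² = 0.111
te_E = (13 + 4·14 + 21)/6 = 90/6 = 15; σ²_E = ((21−13)/6)² = 1.778
te_F = (1 + 4·4 + 13)/6 = 30/6 = 5; σ²_F = ((13−1)/6)² = 4.000
te_G = (4 + 4·8 + 24)/6 = 60/6 = 10; σ²_G = ((24−4)/6)² = 11.111
te_H = (3 + 4·5 + 7)/6 = 30/6 = 5; σ²_H = ((7−3)/6)² = 0.444
te_I = (3 + 4·8 + 19)/6 = 54/6 = 9; σ²_I = ((19−3)/6)² = 7.111

Forward pass:
ES_A = 0; EF_A = 9
ES_B = 0; EF_B = 5
ES_C = 9; EF_C = 9+4 = 13
ES_D = max(EF_A=9, EF_B=5) = 9; EF_D = 9+5 = 14
ES_E = 9; EF_E = 9+15 = 24
ES_F = max(EF_B=5, EF_D=14) = 14; EF_F = 14+5 = 19
ES_G = 13; EF_G = 13+10 = 23
ES_H = 9; EF_H = 9+5 = 14
ES_I = max(EF_D=14, EF_E=24, EF_F=19, EF_G=23, EF_H=14) = 24; EF_I = 24+9 = 33
Expected project duration μ = 33 weeks. Critical path: A → E → I.

Variance along critical path = 13.444 + 1.778 + 7.111 = 22.333; σ = √22.333 = 4.726 weeks.
Z = (26 − 33) / 4.726 = -1.481
P(T ≤ 26) = Φ(-1.481) ≈ 0.069

0.069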